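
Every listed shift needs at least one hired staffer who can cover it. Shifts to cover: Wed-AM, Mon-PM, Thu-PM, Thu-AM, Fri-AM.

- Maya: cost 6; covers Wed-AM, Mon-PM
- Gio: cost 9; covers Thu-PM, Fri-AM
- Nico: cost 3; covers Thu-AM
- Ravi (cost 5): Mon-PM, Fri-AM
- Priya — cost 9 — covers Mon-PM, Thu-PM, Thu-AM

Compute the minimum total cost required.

18

The greedy cost-per-new-shift heuristic would pick Ravi, Nico, Maya, and Gio for 23, but a cheaper cover exists.
Choose Maya, Gio, and Nico: together they cover Wed-AM, Mon-PM, Thu-PM, Thu-AM, Fri-AM — every shift.
Total cost: 6 + 9 + 3 = 18.
No cover costs less than 18.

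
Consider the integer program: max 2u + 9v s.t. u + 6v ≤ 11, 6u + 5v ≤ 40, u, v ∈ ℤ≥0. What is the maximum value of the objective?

The continuous relaxation peaks at (5.97, 0.839) with value 19.48; rounding to a feasible lattice point costs some objective.
(u,v)=(5,1): 1·5+6·1=11≤11, 6·5+5·1=35≤40, objective 19.
(u,v)=(4,1): 1·4+6·1=10≤11, 6·4+5·1=29≤40, objective 17.
Maximum is 19 at (u,v)=(5,1).

19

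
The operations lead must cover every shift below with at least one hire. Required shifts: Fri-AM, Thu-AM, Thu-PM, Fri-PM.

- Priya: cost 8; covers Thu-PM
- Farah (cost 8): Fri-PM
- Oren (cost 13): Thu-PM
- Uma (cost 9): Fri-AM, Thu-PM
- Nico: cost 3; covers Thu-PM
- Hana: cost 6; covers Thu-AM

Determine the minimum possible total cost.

23

The greedy cost-per-new-shift heuristic would pick Nico, Hana, Farah, and Uma for 26, but a cheaper cover exists.
Choose Farah, Uma, and Hana: together they cover Fri-AM, Thu-AM, Thu-PM, Fri-PM — every shift.
Total cost: 8 + 9 + 6 = 23.
No cover costs less than 23.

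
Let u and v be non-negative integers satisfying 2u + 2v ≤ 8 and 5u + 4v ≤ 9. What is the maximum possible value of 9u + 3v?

(u,v)=(1,1) is feasible, giving 12.
(u,v)=(1,0) is feasible, giving 9.
(u,v)=(0,2) is feasible, giving 6.
(u,v)=(0,1) is feasible, giving 3.
The best lattice point is (1,1), giving 12.

12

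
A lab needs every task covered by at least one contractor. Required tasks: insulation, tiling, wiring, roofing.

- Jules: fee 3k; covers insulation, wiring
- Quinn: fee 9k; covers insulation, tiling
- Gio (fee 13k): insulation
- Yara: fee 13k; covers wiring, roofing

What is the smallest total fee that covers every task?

The greedy cost-per-new-task heuristic would pick Jules, Quinn, and Yara for 25, but a cheaper cover exists.
Choose Quinn and Yara: together they cover insulation, tiling, wiring, roofing — every task.
Total fee: 9 + 13 = 22.
No cover costs less than 22.

22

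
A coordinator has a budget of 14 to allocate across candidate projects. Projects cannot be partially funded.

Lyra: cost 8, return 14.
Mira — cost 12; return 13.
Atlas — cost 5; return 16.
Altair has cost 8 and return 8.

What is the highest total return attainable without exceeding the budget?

30

Lyra + Atlas: cost 8 + 5 = 13 ≤ 14, return 14 + 16 = 30.
Atlas + Altair: cost 5 + 8 = 13 ≤ 14, return 16 + 8 = 24.
Atlas: cost 5 ≤ 14, return 16.
Best is Lyra and Atlas with total return 30.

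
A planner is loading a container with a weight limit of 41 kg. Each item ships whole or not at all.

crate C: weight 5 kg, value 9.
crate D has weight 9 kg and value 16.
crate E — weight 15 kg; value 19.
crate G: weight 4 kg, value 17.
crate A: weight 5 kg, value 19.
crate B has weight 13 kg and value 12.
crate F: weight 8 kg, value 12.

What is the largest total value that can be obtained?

Allowing fractional choices, the relaxed optimum would be about 85.7, but items are indivisible.
crate D + crate E + crate G + crate A + crate F: weight 9 + 15 + 4 + 5 + 8 = 41 ≤ 41, value 16 + 19 + 17 + 19 + 12 = 83.
crate C + crate E + crate G + crate A + crate F: weight 5 + 15 + 4 + 5 + 8 = 37 ≤ 41, value 9 + 19 + 17 + 19 + 12 = 76.
crate C + crate D + crate E + crate G + crate A: weight 5 + 9 + 15 + 4 + 5 = 38 ≤ 41, value 9 + 16 + 19 + 17 + 19 = 80.
Best is crate D, crate E, crate G, crate A, and crate F with total value 83.

83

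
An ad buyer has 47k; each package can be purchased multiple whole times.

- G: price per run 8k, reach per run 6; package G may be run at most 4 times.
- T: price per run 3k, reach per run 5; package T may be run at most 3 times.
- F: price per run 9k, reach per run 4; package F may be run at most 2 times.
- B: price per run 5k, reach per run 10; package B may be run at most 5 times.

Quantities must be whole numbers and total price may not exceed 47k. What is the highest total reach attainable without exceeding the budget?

B has the best ratio (10/5); taking only B gives at most 5×10 = 50 (stopped by the supply cap of 5).
Mixing does better — 2×G, 2×T, and 5×B: price 47 ≤ 47, reach 2·6 + 2·5 + 5·10 = 72.

72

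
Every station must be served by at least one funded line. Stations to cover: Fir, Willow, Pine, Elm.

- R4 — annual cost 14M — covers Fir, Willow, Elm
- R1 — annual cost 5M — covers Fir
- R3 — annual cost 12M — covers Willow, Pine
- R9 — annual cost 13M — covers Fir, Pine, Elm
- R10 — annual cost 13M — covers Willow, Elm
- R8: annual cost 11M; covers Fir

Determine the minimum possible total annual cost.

Choose R3 and R9: together they cover Fir, Willow, Pine, Elm — every station.
Total annual cost: 12 + 13 = 25.
No cover costs less than 25.

25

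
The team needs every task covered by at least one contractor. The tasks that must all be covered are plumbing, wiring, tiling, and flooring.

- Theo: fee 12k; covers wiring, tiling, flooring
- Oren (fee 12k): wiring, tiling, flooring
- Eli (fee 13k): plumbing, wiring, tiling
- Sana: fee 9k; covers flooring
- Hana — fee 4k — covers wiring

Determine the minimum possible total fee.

The greedy cost-per-new-task heuristic would pick Theo and Eli for 25, but a cheaper cover exists.
Choose Eli and Sana: together they cover plumbing, wiring, tiling, flooring — every task.
Total fee: 13 + 9 = 22.
No cover costs less than 22.

22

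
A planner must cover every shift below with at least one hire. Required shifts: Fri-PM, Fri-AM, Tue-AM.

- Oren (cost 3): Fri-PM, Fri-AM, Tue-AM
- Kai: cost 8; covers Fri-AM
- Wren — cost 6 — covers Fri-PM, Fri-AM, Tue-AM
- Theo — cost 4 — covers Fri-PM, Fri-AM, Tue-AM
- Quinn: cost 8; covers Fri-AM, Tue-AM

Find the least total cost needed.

3

Oren alone covers Fri-PM, Fri-AM, Tue-AM — every shift.
Total cost: 3.
No cover costs less than 3.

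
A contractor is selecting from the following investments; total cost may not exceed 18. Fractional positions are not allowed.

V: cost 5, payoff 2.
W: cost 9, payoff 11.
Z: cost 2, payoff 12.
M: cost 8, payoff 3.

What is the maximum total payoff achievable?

25

Treat it as a binary knapsack problem.
W + Z: cost 9 + 2 = 11 ≤ 18, payoff 11 + 12 = 23.
V + Z + M: cost 5 + 2 + 8 = 15 ≤ 18, payoff 2 + 12 + 3 = 17.
V + W + Z: cost 5 + 9 + 2 = 16 ≤ 18, payoff 2 + 11 + 12 = 25.
Best is V, W, and Z with total payoff 25.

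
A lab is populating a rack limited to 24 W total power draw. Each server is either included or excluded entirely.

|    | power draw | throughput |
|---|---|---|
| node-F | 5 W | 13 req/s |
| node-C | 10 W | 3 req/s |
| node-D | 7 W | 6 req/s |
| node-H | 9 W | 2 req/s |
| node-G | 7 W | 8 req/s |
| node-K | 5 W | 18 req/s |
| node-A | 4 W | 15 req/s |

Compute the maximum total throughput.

Allowing fractional choices, the relaxed optimum would be about 56.6, but servers are indivisible.
node-F + node-C + node-K + node-A: power draw 5 + 10 + 5 + 4 = 24 ≤ 24, throughput 13 + 3 + 18 + 15 = 49.
node-F + node-D + node-K + node-A: power draw 5 + 7 + 5 + 4 = 21 ≤ 24, throughput 13 + 6 + 18 + 15 = 52.
node-F + node-G + node-K + node-A: power draw 5 + 7 + 5 + 4 = 21 ≤ 24, throughput 13 + 8 + 18 + 15 = 54.
Best is node-F, node-G, node-K, and node-A with total throughput 54.

54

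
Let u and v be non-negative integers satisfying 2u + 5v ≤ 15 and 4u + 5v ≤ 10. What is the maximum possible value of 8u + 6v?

Relaxing integrality, the LP optimum is 20.00 at (u,v) = (2.5, 0), which is not an integer point.
(u,v)=(2,0): 2·2+5·0=4≤15, 4·2+5·0=8≤10, objective 16.
(u,v)=(1,1): 2·1+5·1=7≤15, 4·1+5·1=9≤10, objective 14.
(u,v)=(1,0): 2·1+5·0=2≤15, 4·1+5·0=4≤10, objective 8.
No feasible integer point exceeds 16.

16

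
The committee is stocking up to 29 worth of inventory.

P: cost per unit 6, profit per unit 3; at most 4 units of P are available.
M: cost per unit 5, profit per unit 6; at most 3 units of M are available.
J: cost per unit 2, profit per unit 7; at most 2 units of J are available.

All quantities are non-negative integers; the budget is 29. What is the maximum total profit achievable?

This is a bounded integer knapsack.
1×P, 3×M, and 2×J: cost 25 ≤ 29, profit 1·3 + 3·6 + 2·7 = 35.
3×M and 2×J: cost 19 ≤ 29, profit 3·6 + 2·7 = 32.
Best is 35.

35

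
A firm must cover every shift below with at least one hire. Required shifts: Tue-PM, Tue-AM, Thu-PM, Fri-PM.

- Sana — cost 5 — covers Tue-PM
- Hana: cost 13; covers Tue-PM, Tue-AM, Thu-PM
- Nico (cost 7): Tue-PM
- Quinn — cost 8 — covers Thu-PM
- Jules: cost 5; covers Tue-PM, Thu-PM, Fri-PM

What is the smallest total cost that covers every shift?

18

Choose Hana and Jules: together they cover Tue-PM, Tue-AM, Thu-PM, Fri-PM — every shift.
Total cost: 13 + 5 = 18.
No cover costs less than 18.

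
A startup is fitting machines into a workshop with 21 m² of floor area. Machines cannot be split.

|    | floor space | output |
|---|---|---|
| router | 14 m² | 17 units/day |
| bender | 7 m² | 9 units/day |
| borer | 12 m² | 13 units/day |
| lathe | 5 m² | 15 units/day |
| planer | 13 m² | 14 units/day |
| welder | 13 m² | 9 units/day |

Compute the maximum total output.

This is a 0-1 knapsack instance.
Allowing fractional choices, the relaxed optimum would be about 34.9, but machines are indivisible.
router + lathe: floor space 14 + 5 = 19 ≤ 21, output 17 + 15 = 32.
borer + lathe: floor space 12 + 5 = 17 ≤ 21, output 13 + 15 = 28.
lathe + planer: floor space 5 + 13 = 18 ≤ 21, output 15 + 14 = 29.
Best is router and lathe with total output 32.

32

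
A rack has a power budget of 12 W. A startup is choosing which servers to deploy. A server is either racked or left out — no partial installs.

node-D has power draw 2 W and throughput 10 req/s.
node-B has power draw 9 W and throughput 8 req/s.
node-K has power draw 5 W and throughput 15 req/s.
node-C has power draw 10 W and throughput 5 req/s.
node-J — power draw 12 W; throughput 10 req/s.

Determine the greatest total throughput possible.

node-D + node-B: power draw 2 + 9 = 11 ≤ 12, throughput 10 + 8 = 18.
node-D + node-K: power draw 2 + 5 = 7 ≤ 12, throughput 10 + 15 = 25.
Best is node-D and node-K with total throughput 25.

25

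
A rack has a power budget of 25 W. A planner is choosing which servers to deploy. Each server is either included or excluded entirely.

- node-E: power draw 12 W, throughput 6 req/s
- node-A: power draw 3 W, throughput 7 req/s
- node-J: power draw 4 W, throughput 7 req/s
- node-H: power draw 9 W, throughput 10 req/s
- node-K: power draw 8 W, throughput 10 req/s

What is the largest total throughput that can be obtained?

34

This is a 0-1 knapsack instance.
Take node-A, node-J, node-H, and node-K: power draw 3 + 4 + 9 + 8 = 24 ≤ 25, throughput 7 + 7 + 10 + 10 = 34.
No other feasible combination does better.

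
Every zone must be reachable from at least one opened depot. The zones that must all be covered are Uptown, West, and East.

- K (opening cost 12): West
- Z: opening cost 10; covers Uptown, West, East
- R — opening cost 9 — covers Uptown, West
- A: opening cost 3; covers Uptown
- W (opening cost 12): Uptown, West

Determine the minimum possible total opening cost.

10

The greedy cost-per-new-zone heuristic would pick A and Z for 13, but a cheaper cover exists.
Z alone covers Uptown, West, East — every zone.
Total opening cost: 10.
No cover costs less than 10.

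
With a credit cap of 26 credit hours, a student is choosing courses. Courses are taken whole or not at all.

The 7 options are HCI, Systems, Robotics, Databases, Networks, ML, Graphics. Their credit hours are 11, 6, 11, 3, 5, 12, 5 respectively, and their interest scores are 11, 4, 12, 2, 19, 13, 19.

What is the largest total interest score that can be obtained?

53

This is a 0-1 knapsack instance.
Allowing fractional choices, the relaxed optimum would be about 55.4, but courses are indivisible.
Databases + Networks + ML + Graphics: credit hours 3 + 5 + 12 + 5 = 25 ≤ 26, interest score 2 + 19 + 13 + 19 = 53.
Networks + ML + Graphics: credit hours 5 + 12 + 5 = 22 ≤ 26, interest score 19 + 13 + 19 = 51.
Robotics + Databases + Networks + Graphics: credit hours 11 + 3 + 5 + 5 = 24 ≤ 26, interest score 12 + 2 + 19 + 19 = 52.
Best is Databases, Networks, ML, and Graphics with total interest score 53.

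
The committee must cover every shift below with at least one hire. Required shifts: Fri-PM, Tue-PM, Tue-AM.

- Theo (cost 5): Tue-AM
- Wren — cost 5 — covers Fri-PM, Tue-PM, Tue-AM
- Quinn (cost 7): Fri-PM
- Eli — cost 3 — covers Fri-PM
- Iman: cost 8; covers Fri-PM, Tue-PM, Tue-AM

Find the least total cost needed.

5

Wren alone covers Fri-PM, Tue-PM, Tue-AM — every shift.
Total cost: 5.
No cover costs less than 5.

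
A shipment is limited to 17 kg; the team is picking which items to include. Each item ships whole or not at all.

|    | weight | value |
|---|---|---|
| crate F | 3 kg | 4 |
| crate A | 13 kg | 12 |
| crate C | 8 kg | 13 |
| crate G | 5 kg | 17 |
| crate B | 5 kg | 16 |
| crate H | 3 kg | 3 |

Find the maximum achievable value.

Treat it as a binary knapsack problem.
Allowing fractional choices, the relaxed optimum would be about 44.4, but items are indivisible.
crate G + crate B + crate H: weight 5 + 5 + 3 = 13 ≤ 17, value 17 + 16 + 3 = 36.
crate F + crate G + crate B: weight 3 + 5 + 5 = 13 ≤ 17, value 4 + 17 + 16 = 37.
crate F + crate G + crate B + crate H: weight 3 + 5 + 5 + 3 = 16 ≤ 17, value 4 + 17 + 16 + 3 = 40.
Best is crate F, crate G, crate B, and crate H with total value 40.

40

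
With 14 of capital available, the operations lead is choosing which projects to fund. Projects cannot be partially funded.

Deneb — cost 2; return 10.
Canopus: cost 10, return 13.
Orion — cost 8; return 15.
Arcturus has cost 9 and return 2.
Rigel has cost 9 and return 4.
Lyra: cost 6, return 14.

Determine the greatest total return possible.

Allowing fractional choices, the relaxed optimum would be about 35.2, but projects are indivisible.
Deneb + Lyra: cost 2 + 6 = 8 ≤ 14, return 10 + 14 = 24.
Deneb + Orion: cost 2 + 8 = 10 ≤ 14, return 10 + 15 = 25.
Orion + Lyra: cost 8 + 6 = 14 ≤ 14, return 15 + 14 = 29.
Best is Orion and Lyra with total return 29.

29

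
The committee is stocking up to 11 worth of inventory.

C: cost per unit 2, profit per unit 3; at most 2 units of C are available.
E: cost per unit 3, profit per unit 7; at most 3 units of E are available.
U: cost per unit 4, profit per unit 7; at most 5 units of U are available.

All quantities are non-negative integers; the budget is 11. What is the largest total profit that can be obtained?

1×E and 2×U: cost 11 ≤ 11, profit 1·7 + 2·7 = 21.
1×C and 3×E: cost 11 ≤ 11, profit 1·3 + 3·7 = 24.
Best is 24.

24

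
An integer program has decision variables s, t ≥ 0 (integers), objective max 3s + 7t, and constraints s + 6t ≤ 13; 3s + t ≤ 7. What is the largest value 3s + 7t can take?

17

(s,t)=(1,2): 1·1+6·2=13≤13, 3·1+1·2=5≤7, objective 17.
(s,t)=(0,2): 1·0+6·2=12≤13, 3·0+1·2=2≤7, objective 14.
(s,t)=(2,1): 1·2+6·1=8≤13, 3·2+1·1=7≤7, objective 13.
No feasible integer point exceeds 17.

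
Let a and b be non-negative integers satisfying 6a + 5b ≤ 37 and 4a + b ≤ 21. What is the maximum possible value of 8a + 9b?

Relaxing integrality, the LP optimum is 66.60 at (a,b) = (0, 7.4), which is not an integer point.
(a,b)=(0,7): 6·0+5·7=35≤37, 4·0+1·7=7≤21, objective 63.
(a,b)=(1,6): 6·1+5·6=36≤37, 4·1+1·6=10≤21, objective 62.
(a,b)=(0,6): 6·0+5·6=30≤37, 4·0+1·6=6≤21, objective 54.
The best lattice point is (0,7), giving 63.

63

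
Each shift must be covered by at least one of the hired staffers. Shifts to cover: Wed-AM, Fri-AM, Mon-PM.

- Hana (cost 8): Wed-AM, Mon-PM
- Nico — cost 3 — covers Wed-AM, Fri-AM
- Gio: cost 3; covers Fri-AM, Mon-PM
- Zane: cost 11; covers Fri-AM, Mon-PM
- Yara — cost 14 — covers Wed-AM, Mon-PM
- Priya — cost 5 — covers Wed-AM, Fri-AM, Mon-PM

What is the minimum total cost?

5

Priya alone covers Wed-AM, Fri-AM, Mon-PM — every shift.
Total cost: 5.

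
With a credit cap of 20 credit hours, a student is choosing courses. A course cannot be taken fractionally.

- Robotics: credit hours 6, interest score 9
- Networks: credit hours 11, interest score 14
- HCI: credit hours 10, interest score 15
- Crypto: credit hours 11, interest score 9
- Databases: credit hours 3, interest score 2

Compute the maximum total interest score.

Allowing fractional choices, the relaxed optimum would be about 29.1, but courses are indivisible.
Robotics + HCI: credit hours 6 + 10 = 16 ≤ 20, interest score 9 + 15 = 24.
Robotics + Networks + Databases: credit hours 6 + 11 + 3 = 20 ≤ 20, interest score 9 + 14 + 2 = 25.
Robotics + HCI + Databases: credit hours 6 + 10 + 3 = 19 ≤ 20, interest score 9 + 15 + 2 = 26.
Best is Robotics, HCI, and Databases with total interest score 26.

26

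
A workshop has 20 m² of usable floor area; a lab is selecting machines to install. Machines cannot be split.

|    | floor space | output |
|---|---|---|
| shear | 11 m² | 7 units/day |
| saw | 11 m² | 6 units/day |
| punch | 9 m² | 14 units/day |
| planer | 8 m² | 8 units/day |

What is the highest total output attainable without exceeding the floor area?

Allowing fractional choices, the relaxed optimum would be about 23.9, but machines are indivisible.
punch + planer: floor space 9 + 8 = 17 ≤ 20, output 14 + 8 = 22.
saw + punch: floor space 11 + 9 = 20 ≤ 20, output 6 + 14 = 20.
shear + punch: floor space 11 + 9 = 20 ≤ 20, output 7 + 14 = 21.
Best is punch and planer with total output 22.

22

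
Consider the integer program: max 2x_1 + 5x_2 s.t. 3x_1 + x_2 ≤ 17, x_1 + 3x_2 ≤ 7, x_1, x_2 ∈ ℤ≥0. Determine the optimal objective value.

13

(x_1,x_2)=(4,1) is feasible, giving 13.
(x_1,x_2)=(3,1) is feasible, giving 11.
(x_1,x_2)=(5,0) is feasible, giving 10.
(x_1,x_2)=(4,0) is feasible, giving 8.
The best lattice point is (4,1), giving 13.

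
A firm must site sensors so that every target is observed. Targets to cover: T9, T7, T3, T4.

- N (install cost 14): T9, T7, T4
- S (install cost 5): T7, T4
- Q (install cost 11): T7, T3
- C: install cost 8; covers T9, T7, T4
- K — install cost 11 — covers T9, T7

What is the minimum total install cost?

This is an integer covering problem.
Choose Q and C: together they cover T9, T7, T3, T4 — every target.
Total install cost: 11 + 8 = 19.

19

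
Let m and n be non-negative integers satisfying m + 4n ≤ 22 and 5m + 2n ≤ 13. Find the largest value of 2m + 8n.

The continuous relaxation peaks at (0, 5.5) with value 44.00; rounding to a feasible lattice point costs some objective.
(m,n)=(0,5): 1·0+4·5=20≤22, 5·0+2·5=10≤13, objective 40.
(m,n)=(1,4): 1·1+4·4=17≤22, 5·1+2·4=13≤13, objective 34.
(m,n)=(0,4): 1·0+4·4=16≤22, 5·0+2·4=8≤13, objective 32.
No feasible integer point exceeds 40.

40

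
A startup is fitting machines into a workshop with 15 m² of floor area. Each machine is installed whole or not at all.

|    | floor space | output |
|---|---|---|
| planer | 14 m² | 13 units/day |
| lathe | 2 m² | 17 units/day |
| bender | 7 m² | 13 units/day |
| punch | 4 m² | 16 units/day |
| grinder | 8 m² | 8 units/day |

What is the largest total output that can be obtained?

46

This is an integer program with binary decision variables.
Take lathe, bender, and punch: floor space 2 + 7 + 4 = 13 ≤ 15, output 17 + 13 + 16 = 46.
No other feasible combination does better.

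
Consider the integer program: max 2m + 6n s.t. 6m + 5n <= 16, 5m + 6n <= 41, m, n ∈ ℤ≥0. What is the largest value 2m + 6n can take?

18

(m,n)=(0,3): 6·0+5·3=15≤16, 5·0+6·3=18≤41, objective 18.
(m,n)=(1,2): 6·1+5·2=16≤16, 5·1+6·2=17≤41, objective 14.
(m,n)=(0,2): 6·0+5·2=10≤16, 5·0+6·2=12≤41, objective 12.
The best lattice point is (0,3), giving 18.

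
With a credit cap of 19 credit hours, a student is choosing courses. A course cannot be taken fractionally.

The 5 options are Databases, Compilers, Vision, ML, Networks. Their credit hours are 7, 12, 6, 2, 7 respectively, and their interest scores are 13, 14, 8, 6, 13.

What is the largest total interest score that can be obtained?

This is an integer program with binary decision variables.
Databases + ML + Networks: credit hours 7 + 2 + 7 = 16 ≤ 19, interest score 13 + 6 + 13 = 32.
Databases + Vision + ML: credit hours 7 + 6 + 2 = 15 ≤ 19, interest score 13 + 8 + 6 = 27.
Best is Databases, ML, and Networks with total interest score 32.

32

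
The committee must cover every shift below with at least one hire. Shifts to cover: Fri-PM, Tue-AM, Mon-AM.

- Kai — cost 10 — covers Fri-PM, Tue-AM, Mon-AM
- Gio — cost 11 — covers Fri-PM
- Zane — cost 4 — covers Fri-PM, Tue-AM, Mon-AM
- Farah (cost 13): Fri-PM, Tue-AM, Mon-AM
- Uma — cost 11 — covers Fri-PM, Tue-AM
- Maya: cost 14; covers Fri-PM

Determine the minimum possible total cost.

Zane alone covers Fri-PM, Tue-AM, Mon-AM — every shift.
Total cost: 4.
No cover costs less than 4.

4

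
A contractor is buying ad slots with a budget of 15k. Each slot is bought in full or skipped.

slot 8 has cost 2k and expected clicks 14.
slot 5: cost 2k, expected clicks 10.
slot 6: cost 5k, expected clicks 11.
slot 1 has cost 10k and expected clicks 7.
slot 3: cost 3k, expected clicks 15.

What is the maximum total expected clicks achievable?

Allowing fractional choices, the relaxed optimum would be about 52.1, but ad slots are indivisible.
slot 8 + slot 5 + slot 6 + slot 3: cost 2 + 2 + 5 + 3 = 12 ≤ 15, expected clicks 14 + 10 + 11 + 15 = 50.
slot 8 + slot 6 + slot 3: cost 2 + 5 + 3 = 10 ≤ 15, expected clicks 14 + 11 + 15 = 40.
slot 8 + slot 5 + slot 3: cost 2 + 2 + 3 = 7 ≤ 15, expected clicks 14 + 10 + 15 = 39.
Best is slot 8, slot 5, slot 6, and slot 3 with total expected clicks 50.

50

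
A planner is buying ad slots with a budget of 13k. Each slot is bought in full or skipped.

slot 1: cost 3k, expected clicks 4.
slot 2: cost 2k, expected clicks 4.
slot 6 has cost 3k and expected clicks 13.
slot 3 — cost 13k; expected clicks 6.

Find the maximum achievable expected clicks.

21

Allowing fractional choices, the relaxed optimum would be about 23.3, but ad slots are indivisible.
slot 1 + slot 2 + slot 6: cost 3 + 2 + 3 = 8 ≤ 13, expected clicks 4 + 4 + 13 = 21.
slot 2 + slot 6: cost 2 + 3 = 5 ≤ 13, expected clicks 4 + 13 = 17.
Best is slot 1, slot 2, and slot 6 with total expected clicks 21.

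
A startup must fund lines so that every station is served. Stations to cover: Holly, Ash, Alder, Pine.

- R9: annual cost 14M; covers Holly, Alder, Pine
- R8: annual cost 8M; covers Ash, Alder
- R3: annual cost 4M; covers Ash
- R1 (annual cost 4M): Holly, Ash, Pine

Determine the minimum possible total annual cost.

Choose R8 and R1: together they cover Holly, Ash, Alder, Pine — every station.
Total annual cost: 8 + 4 = 12.

12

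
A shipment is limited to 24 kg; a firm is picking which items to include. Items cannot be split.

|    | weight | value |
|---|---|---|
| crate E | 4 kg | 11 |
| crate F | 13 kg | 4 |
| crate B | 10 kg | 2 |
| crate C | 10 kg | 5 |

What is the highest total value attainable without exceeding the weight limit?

18

Take crate E, crate B, and crate C: weight 4 + 10 + 10 = 24 ≤ 24, value 11 + 2 + 5 = 18.
No other feasible combination does better.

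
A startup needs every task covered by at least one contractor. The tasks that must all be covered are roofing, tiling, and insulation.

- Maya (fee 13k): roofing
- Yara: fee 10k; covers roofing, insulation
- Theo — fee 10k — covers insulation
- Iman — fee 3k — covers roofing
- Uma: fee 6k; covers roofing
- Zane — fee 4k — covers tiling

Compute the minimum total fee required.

The greedy cost-per-new-task heuristic would pick Iman, Zane, and Yara for 17, but a cheaper cover exists.
Choose Yara and Zane: together they cover roofing, tiling, insulation — every task.
Total fee: 10 + 4 = 14.
No cover costs less than 14.

14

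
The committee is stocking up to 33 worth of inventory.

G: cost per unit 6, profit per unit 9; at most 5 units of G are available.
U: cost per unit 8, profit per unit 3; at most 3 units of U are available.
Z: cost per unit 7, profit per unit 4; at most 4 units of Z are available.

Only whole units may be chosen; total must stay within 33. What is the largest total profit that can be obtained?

G has the best ratio (9/6); taking only G gives at most 5×9 = 45 (stopped by the cost limit).
Optimal: 5×G: cost 30 ≤ 33, profit 5·9 = 45.

45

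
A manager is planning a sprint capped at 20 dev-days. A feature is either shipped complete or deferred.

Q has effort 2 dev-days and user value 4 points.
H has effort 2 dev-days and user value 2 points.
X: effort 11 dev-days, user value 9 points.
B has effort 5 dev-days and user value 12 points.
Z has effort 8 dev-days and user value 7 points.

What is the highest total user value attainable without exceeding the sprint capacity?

27

Q + H + X + B: effort 2 + 2 + 11 + 5 = 20 ≤ 20, user value 4 + 2 + 9 + 12 = 27.
Q + X + B: effort 2 + 11 + 5 = 18 ≤ 20, user value 4 + 9 + 12 = 25.
Q + H + B + Z: effort 2 + 2 + 5 + 8 = 17 ≤ 20, user value 4 + 2 + 12 + 7 = 25.
Best is Q, H, X, and B with total user value 27.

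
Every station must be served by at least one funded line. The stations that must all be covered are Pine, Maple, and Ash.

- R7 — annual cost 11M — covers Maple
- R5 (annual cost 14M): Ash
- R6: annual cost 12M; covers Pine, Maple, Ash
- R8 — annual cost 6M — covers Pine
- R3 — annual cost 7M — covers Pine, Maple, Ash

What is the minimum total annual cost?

R3 alone covers Pine, Maple, Ash — every station.
Total annual cost: 7.

7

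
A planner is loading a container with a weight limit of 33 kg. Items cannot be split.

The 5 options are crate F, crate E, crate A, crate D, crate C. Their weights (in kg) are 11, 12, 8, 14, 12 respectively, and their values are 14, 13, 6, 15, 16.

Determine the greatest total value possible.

This is an integer program with binary decision variables.
Allowing fractional choices, the relaxed optimum would be about 40.8, but items are indivisible.
crate E + crate A + crate C: weight 12 + 8 + 12 = 32 ≤ 33, value 13 + 6 + 16 = 35.
crate F + crate A + crate C: weight 11 + 8 + 12 = 31 ≤ 33, value 14 + 6 + 16 = 36.
crate F + crate A + crate D: weight 11 + 8 + 14 = 33 ≤ 33, value 14 + 6 + 15 = 35.
Best is crate F, crate A, and crate C with total value 36.

36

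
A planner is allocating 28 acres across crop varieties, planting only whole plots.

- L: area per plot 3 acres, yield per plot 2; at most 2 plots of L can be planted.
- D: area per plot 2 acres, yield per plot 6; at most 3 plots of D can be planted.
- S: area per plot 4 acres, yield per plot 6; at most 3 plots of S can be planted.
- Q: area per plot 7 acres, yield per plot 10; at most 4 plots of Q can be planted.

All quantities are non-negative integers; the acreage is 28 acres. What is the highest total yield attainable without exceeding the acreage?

50

This is a bounded integer knapsack.
3×D, 2×S, and 2×Q: area 28 ≤ 28, yield 3·6 + 2·6 + 2·10 = 50.
3×D and 3×Q: area 27 ≤ 28, yield 3·6 + 3·10 = 48.
Best is 50.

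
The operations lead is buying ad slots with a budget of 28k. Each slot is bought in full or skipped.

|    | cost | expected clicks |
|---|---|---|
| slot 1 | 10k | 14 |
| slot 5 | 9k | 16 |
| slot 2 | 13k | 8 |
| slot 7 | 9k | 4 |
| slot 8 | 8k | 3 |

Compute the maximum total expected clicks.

34

This is a 0-1 knapsack instance.
Allowing fractional choices, the relaxed optimum would be about 35.5, but ad slots are indivisible.
slot 1 + slot 5: cost 10 + 9 = 19 ≤ 28, expected clicks 14 + 16 = 30.
slot 1 + slot 5 + slot 8: cost 10 + 9 + 8 = 27 ≤ 28, expected clicks 14 + 16 + 3 = 33.
slot 1 + slot 5 + slot 7: cost 10 + 9 + 9 = 28 ≤ 28, expected clicks 14 + 16 + 4 = 34.
Best is slot 1, slot 5, and slot 7 with total expected clicks 34.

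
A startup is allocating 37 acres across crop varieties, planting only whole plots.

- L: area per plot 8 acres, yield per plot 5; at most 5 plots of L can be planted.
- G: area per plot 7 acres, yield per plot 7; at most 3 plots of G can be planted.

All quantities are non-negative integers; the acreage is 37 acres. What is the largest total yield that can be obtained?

31

G has the best ratio (7/7); taking only G gives at most 3×7 = 21 (stopped by the supply cap of 3).
Mixing does better — 2×L and 3×G: area 37 ≤ 37, yield 2·5 + 3·7 = 31.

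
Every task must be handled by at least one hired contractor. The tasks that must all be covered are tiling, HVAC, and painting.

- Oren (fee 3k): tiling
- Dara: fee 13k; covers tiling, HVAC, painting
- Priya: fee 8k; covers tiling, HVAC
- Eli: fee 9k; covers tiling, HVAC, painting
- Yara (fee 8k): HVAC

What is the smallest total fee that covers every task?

9

The greedy cost-per-new-task heuristic would pick Oren and Eli for 12, but a cheaper cover exists.
Eli alone covers tiling, HVAC, painting — every task.
Total fee: 9.
No cover costs less than 9.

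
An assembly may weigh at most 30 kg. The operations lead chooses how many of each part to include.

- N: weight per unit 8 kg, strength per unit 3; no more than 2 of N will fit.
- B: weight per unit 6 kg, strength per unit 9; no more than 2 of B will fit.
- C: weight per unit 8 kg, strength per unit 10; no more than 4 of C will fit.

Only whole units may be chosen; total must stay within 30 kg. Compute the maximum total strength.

39

Take 1×B and 3×C: weight 30 ≤ 30, strength 1·9 + 3·10 = 39.
No other integer combination yields more.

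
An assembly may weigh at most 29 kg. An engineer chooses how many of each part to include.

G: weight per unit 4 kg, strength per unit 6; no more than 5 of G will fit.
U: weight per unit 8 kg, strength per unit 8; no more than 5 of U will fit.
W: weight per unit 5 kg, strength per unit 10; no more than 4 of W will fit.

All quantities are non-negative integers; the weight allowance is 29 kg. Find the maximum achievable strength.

52

W has the best ratio (10/5); taking only W gives at most 4×10 = 40 (stopped by the supply cap of 4).
Mixing does better — 2×G and 4×W: weight 28 ≤ 29, strength 2·6 + 4·10 = 52.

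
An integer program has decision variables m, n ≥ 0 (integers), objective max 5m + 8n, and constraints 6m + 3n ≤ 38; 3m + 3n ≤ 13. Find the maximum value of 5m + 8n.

32

(m,n)=(0,4): 6·0+3·4=12≤38, 3·0+3·4=12≤13, objective 32.
(m,n)=(1,3): 6·1+3·3=15≤38, 3·1+3·3=12≤13, objective 29.
The best lattice point is (0,4), giving 32.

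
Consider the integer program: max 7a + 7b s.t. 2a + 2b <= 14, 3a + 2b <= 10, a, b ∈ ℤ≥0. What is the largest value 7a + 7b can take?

35

(a,b)=(0,5) is feasible, giving 35.
(a,b)=(0,4) is feasible, giving 28.
No feasible integer point exceeds 35.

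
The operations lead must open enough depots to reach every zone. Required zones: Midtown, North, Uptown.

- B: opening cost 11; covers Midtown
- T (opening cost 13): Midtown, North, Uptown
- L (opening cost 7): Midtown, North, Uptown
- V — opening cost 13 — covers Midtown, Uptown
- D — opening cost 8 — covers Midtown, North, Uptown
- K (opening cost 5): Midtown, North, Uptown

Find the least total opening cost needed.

5

K alone covers Midtown, North, Uptown — every zone.
Total opening cost: 5.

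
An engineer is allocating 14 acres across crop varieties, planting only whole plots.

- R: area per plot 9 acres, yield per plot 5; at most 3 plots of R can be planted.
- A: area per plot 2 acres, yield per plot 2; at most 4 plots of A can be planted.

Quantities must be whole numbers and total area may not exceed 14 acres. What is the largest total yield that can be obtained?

9

A has the best ratio (2/2); taking only A gives at most 4×2 = 8 (stopped by the supply cap of 4).
Mixing does better — 1×R and 2×A: area 13 ≤ 14, yield 1·5 + 2·2 = 9.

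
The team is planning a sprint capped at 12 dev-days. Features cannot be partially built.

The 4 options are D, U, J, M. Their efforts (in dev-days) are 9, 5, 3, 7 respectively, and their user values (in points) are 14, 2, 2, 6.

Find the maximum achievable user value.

Take D and J: effort 9 + 3 = 12 ≤ 12, user value 14 + 2 = 16.
No other feasible combination does better.

16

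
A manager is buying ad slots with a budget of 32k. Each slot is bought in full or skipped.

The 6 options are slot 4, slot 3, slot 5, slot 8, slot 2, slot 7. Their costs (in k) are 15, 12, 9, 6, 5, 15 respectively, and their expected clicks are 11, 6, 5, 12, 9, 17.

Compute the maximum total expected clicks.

38

Allowing fractional choices, the relaxed optimum would be about 42.4, but ad slots are indivisible.
slot 8 + slot 2 + slot 7: cost 6 + 5 + 15 = 26 ≤ 32, expected clicks 12 + 9 + 17 = 38.
slot 5 + slot 8 + slot 7: cost 9 + 6 + 15 = 30 ≤ 32, expected clicks 5 + 12 + 17 = 34.
Best is slot 8, slot 2, and slot 7 with total expected clicks 38.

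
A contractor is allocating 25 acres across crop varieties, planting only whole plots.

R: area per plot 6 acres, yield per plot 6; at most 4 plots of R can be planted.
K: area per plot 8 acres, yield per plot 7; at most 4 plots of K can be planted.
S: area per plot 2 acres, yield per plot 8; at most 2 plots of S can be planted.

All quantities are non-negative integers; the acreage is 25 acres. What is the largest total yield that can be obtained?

S has the best ratio (8/2); taking only S gives at most 2×8 = 16 (stopped by the supply cap of 2).
Mixing does better — 2×R, 1×K, and 2×S: area 24 ≤ 25, yield 2·6 + 1·7 + 2·8 = 35.

35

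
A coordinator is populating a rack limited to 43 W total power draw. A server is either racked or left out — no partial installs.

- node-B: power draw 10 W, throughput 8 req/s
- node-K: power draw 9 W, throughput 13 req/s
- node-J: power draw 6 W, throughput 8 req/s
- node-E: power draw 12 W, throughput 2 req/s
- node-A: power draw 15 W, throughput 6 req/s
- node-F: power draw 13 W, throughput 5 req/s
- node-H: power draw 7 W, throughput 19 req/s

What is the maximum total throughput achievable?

48

This is a 0-1 knapsack instance.
node-K + node-J + node-A + node-H: power draw 9 + 6 + 15 + 7 = 37 ≤ 43, throughput 13 + 8 + 6 + 19 = 46.
node-B + node-K + node-J + node-H: power draw 10 + 9 + 6 + 7 = 32 ≤ 43, throughput 8 + 13 + 8 + 19 = 48.
node-B + node-K + node-A + node-H: power draw 10 + 9 + 15 + 7 = 41 ≤ 43, throughput 8 + 13 + 6 + 19 = 46.
Best is node-B, node-K, node-J, and node-H with total throughput 48.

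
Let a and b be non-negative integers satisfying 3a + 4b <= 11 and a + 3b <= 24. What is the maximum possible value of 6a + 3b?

The continuous relaxation peaks at (3.67, 0) with value 22.00; rounding to a feasible lattice point costs some objective.
(a,b)=(3,0) is feasible, giving 18.
(a,b)=(2,1) is feasible, giving 15.
(a,b)=(2,0) is feasible, giving 12.
No feasible integer point exceeds 18.

18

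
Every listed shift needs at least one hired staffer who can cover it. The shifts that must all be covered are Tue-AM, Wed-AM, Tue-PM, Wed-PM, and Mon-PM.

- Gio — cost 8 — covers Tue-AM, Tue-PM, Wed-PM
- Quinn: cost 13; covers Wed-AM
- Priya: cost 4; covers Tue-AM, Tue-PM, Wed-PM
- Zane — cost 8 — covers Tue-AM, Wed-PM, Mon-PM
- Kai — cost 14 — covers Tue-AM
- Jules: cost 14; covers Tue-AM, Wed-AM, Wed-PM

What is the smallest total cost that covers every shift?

25

Choose Quinn, Priya, and Zane: together they cover Tue-AM, Wed-AM, Tue-PM, Wed-PM, Mon-PM — every shift.
Total cost: 13 + 4 + 8 = 25.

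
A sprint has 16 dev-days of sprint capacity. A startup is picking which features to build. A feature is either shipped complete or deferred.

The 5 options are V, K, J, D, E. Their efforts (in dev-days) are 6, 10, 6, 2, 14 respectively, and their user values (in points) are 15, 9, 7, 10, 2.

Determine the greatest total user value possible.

32

Allowing fractional choices, the relaxed optimum would be about 33.8, but features are indivisible.
V + D: effort 6 + 2 = 8 ≤ 16, user value 15 + 10 = 25.
V + J + D: effort 6 + 6 + 2 = 14 ≤ 16, user value 15 + 7 + 10 = 32.
V + K: effort 6 + 10 = 16 ≤ 16, user value 15 + 9 = 24.
Best is V, J, and D with total user value 32.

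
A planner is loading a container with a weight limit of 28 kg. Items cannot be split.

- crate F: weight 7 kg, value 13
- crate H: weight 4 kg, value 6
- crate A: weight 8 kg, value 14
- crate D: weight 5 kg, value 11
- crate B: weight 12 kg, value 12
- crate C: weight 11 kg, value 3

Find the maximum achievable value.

Allowing fractional choices, the relaxed optimum would be about 48.0, but items are indivisible.
crate F + crate H + crate A + crate D: weight 7 + 4 + 8 + 5 = 24 ≤ 28, value 13 + 6 + 14 + 11 = 44.
crate F + crate H + crate D + crate B: weight 7 + 4 + 5 + 12 = 28 ≤ 28, value 13 + 6 + 11 + 12 = 42.
Best is crate F, crate H, crate A, and crate D with total value 44.

44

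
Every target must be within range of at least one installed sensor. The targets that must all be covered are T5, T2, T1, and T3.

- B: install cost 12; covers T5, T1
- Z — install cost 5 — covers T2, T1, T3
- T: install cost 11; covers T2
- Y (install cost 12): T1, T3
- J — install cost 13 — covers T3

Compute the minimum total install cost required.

17

This is a weighted set-cover instance.
Choose B and Z: together they cover T5, T2, T1, T3 — every target.
Total install cost: 12 + 5 = 17.
No cover costs less than 17.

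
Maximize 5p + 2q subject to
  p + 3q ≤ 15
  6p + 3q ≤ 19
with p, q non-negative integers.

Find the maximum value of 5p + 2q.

Relaxing integrality, the LP optimum is 15.83 at (p,q) = (3.17, 0), which is not an integer point.
(p,q)=(3,0): 1·3+3·0=3≤15, 6·3+3·0=18≤19, objective 15.
(p,q)=(2,1): 1·2+3·1=5≤15, 6·2+3·1=15≤19, objective 12.
(p,q)=(2,0): 1·2+3·0=2≤15, 6·2+3·0=12≤19, objective 10.
The best lattice point is (3,0), giving 15.

15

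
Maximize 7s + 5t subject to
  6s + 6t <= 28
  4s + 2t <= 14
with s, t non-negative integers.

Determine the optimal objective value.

26

(s,t)=(3,1) is feasible, giving 26.
(s,t)=(2,2) is feasible, giving 24.
(s,t)=(1,3) is feasible, giving 22.
Maximum is 26 at (s,t)=(3,1).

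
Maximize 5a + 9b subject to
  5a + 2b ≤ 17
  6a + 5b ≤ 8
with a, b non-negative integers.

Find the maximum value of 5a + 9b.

(a,b)=(0,1): 5·0+2·1=2≤17, 6·0+5·1=5≤8, objective 9.
(a,b)=(1,0): 5·1+2·0=5≤17, 6·1+5·0=6≤8, objective 5.
(a,b)=(0,0): 5·0+2·0=0≤17, 6·0+5·0=0≤8, objective 0.
Maximum is 9 at (a,b)=(0,1).

9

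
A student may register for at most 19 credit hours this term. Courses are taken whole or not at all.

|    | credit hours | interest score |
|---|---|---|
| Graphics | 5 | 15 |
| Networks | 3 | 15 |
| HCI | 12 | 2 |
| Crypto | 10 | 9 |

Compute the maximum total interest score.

39

Treat it as a binary knapsack problem.
Graphics + Networks + Crypto: credit hours 5 + 3 + 10 = 18 ≤ 19, interest score 15 + 15 + 9 = 39.
Networks + Crypto: credit hours 3 + 10 = 13 ≤ 19, interest score 15 + 9 = 24.
Graphics + Networks: credit hours 5 + 3 = 8 ≤ 19, interest score 15 + 15 = 30.
Best is Graphics, Networks, and Crypto with total interest score 39.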